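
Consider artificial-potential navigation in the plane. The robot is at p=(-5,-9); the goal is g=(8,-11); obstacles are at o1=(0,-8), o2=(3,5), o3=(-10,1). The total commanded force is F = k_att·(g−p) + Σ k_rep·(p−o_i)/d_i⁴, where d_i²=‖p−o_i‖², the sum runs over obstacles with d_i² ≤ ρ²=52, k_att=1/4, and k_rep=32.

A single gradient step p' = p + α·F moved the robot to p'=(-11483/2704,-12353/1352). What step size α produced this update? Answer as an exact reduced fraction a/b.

α = 1/4

F_att = 1/4·(g−p) = 1/4·(13,-2) = (3.2500,-0.5000)
o1: d²=26 ≤ ρ²=52; F_rep = 32·(-5,-1)/26² = (-0.2367,-0.0473)
o2: d²=260 > ρ²=52 → inactive
o3: d²=125 > ρ²=52 → inactive
F = F_att + ΣF_rep = (3.0133,-0.5473)
Δp = p'−p = (0.7533,-0.1368); α = Δx/Fx = (2037/2704) / (2037/676) = 1/4
check: Δy/Fy = (-185/1352) / (-185/338) = 1/4 ✓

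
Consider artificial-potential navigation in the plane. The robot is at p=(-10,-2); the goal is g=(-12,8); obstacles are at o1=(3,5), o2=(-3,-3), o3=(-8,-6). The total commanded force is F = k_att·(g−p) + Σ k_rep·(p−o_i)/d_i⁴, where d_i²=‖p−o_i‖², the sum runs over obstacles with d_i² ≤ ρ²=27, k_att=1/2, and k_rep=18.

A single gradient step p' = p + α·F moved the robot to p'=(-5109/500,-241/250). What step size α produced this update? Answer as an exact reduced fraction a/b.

F_att = 1/2·(g−p) = 1/2·(-2,10) = (-1.0000,5.0000)
o1: d²=218 > ρ²=27 → inactive
o2: d²=50 > ρ²=27 → inactive
o3: d²=20 ≤ ρ²=27; F_rep = 18·(-2,4)/20² = (-0.0900,0.1800)
F = F_att + ΣF_rep = (-1.0900,5.1800)
Δp = p'−p = (-0.2180,1.0360); α = Δx/Fx = (-109/500) / (-109/100) = 1/5
check: Δy/Fy = (259/250) / (259/50) = 1/5 ✓

α = 1/5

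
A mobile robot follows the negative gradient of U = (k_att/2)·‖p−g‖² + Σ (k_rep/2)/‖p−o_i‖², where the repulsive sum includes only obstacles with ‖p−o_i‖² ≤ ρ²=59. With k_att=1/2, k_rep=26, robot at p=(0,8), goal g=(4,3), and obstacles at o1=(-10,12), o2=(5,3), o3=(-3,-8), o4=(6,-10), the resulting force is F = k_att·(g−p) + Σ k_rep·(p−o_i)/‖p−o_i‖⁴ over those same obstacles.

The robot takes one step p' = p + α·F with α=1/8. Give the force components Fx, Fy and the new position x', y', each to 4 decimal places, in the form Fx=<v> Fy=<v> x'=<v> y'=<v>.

Fx=1.9480 Fy=-2.4480 x'=0.2435 y'=7.6940

F_att = 1/2·(g−p) = 1/2·(4,-5) = (2.0000,-2.5000)
o1: d²=116 > ρ²=59 → inactive
o2: d²=50 ≤ ρ²=59; F_rep = 26·(-5,5)/50² = (-0.0520,0.0520)
o3: d²=265 > ρ²=59 → inactive
o4: d²=360 > ρ²=59 → inactive
F = F_att + ΣF_rep = (1.9480,-2.4480)
p' = p + 1/8·F = (0.2435,7.6940)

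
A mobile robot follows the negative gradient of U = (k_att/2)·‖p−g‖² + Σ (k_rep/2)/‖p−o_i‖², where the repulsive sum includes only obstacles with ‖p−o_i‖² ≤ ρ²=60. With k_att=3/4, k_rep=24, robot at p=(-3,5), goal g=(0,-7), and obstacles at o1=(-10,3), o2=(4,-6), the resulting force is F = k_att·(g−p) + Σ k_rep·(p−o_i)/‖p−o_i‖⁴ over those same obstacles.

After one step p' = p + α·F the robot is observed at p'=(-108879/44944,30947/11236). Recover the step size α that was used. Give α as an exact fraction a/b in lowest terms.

α = 1/4

F_att = 3/4·(g−p) = 3/4·(3,-12) = (2.2500,-9.0000)
o1: d²=53 ≤ ρ²=60; F_rep = 24·(7,2)/53² = (0.0598,0.0171)
o2: d²=170 > ρ²=60 → inactive
F = F_att + ΣF_rep = (2.3098,-8.9829)
Δp = p'−p = (0.5775,-2.2457); α = Δx/Fx = (25953/44944) / (25953/11236) = 1/4
check: Δy/Fy = (-25233/11236) / (-25233/2809) = 1/4 ✓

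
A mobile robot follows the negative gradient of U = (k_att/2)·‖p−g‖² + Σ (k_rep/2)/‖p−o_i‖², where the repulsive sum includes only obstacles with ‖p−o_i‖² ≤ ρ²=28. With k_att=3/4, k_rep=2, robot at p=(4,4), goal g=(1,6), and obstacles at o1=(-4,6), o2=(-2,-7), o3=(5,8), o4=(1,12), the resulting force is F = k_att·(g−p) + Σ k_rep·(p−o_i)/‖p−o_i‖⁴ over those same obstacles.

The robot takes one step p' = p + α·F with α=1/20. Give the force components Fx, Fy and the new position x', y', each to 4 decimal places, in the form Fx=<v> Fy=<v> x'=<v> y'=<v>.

F_att = 3/4·(g−p) = 3/4·(-3,2) = (-2.2500,1.5000)
o1: d²=68 > ρ²=28 → inactive
o2: d²=157 > ρ²=28 → inactive
o3: d²=17 ≤ ρ²=28; F_rep = 2·(-1,-4)/17² = (-0.0069,-0.0277)
o4: d²=73 > ρ²=28 → inactive
F = F_att + ΣF_rep = (-2.2569,1.4723)
p' = p + 1/20·F = (3.8872,4.0736)

Fx=-2.2569 Fy=1.4723 x'=3.8872 y'=4.0736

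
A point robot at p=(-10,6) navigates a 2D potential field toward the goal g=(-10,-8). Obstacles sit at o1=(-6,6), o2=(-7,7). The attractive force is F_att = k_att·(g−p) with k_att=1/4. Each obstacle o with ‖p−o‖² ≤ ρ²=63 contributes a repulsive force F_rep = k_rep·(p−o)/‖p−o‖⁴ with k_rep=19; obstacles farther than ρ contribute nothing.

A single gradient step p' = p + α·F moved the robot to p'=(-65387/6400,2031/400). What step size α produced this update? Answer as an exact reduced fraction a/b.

F_att = 1/4·(g−p) = 1/4·(0,-14) = (0.0000,-3.5000)
o1: d²=16 ≤ ρ²=63; F_rep = 19·(-4,0)/16² = (-0.2969,0.0000)
o2: d²=10 ≤ ρ²=63; F_rep = 19·(-3,-1)/10² = (-0.5700,-0.1900)
F = F_att + ΣF_rep = (-0.8669,-3.6900)
Δp = p'−p = (-0.2167,-0.9225); α = Δx/Fx = (-1387/6400) / (-1387/1600) = 1/4
check: Δy/Fy = (-369/400) / (-369/100) = 1/4 ✓

α = 1/4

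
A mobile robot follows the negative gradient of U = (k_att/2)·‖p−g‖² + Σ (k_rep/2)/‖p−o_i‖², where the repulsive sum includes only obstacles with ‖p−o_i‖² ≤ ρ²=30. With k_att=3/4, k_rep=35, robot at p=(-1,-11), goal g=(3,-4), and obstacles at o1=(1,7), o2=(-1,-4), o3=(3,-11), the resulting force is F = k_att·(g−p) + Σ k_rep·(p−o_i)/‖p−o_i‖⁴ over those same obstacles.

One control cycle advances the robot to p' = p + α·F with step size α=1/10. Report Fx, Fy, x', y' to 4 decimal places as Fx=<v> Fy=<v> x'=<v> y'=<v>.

Fx=2.4531 Fy=5.2500 x'=-0.7547 y'=-10.4750

F_att = 3/4·(g−p) = 3/4·(4,7) = (3.0000,5.2500)
o1: d²=328 > ρ²=30 → inactive
o2: d²=49 > ρ²=30 → inactive
o3: d²=16 ≤ ρ²=30; F_rep = 35·(-4,0)/16² = (-0.5469,0.0000)
F = F_att + ΣF_rep = (2.4531,5.2500)
p' = p + 1/10·F = (-0.7547,-10.4750)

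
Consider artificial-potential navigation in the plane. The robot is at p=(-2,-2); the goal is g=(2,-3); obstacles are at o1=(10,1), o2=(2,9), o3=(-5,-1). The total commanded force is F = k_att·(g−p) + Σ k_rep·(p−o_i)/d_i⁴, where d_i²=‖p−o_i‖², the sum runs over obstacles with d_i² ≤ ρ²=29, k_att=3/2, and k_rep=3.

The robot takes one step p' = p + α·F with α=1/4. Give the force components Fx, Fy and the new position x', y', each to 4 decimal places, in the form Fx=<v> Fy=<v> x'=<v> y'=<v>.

Fx=6.0900 Fy=-1.5300 x'=-0.4775 y'=-2.3825

F_att = 3/2·(g−p) = 3/2·(4,-1) = (6.0000,-1.5000)
o1: d²=153 > ρ²=29 → inactive
o2: d²=137 > ρ²=29 → inactive
o3: d²=10 ≤ ρ²=29; F_rep = 3·(3,-1)/10² = (0.0900,-0.0300)
F = F_att + ΣF_rep = (6.0900,-1.5300)
p' = p + 1/4·F = (-0.4775,-2.3825)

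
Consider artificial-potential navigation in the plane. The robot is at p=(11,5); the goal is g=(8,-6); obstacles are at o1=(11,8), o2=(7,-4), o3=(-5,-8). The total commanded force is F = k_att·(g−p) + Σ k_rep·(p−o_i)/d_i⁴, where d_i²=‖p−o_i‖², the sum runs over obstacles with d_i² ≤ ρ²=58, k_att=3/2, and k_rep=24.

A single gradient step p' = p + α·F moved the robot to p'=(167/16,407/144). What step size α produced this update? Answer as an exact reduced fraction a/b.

F_att = 3/2·(g−p) = 3/2·(-3,-11) = (-4.5000,-16.5000)
o1: d²=9 ≤ ρ²=58; F_rep = 24·(0,-3)/9² = (0.0000,-0.8889)
o2: d²=97 > ρ²=58 → inactive
o3: d²=425 > ρ²=58 → inactive
F = F_att + ΣF_rep = (-4.5000,-17.3889)
Δp = p'−p = (-0.5625,-2.1736); α = Δx/Fx = (-9/16) / (-9/2) = 1/8
check: Δy/Fy = (-313/144) / (-313/18) = 1/8 ✓

α = 1/8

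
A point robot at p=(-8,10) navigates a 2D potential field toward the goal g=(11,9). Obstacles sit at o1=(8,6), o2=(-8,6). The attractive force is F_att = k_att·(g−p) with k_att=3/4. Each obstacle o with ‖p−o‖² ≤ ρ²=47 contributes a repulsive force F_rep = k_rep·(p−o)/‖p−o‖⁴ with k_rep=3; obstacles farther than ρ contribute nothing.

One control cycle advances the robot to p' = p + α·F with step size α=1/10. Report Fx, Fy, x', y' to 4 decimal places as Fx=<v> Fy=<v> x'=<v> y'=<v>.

Fx=14.2500 Fy=-0.7031 x'=-6.5750 y'=9.9297

F_att = 3/4·(g−p) = 3/4·(19,-1) = (14.2500,-0.7500)
o1: d²=272 > ρ²=47 → inactive
o2: d²=16 ≤ ρ²=47; F_rep = 3·(0,4)/16² = (0.0000,0.0469)
F = F_att + ΣF_rep = (14.2500,-0.7031)
p' = p + 1/10·F = (-6.5750,9.9297)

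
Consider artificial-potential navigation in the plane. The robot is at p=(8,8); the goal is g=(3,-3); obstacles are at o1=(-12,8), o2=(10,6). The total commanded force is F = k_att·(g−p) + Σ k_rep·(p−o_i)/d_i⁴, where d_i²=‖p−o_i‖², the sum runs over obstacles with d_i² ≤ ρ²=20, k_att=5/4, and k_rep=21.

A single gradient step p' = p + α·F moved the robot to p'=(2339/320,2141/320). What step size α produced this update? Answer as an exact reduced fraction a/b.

α = 1/10

F_att = 5/4·(g−p) = 5/4·(-5,-11) = (-6.2500,-13.7500)
o1: d²=400 > ρ²=20 → inactive
o2: d²=8 ≤ ρ²=20; F_rep = 21·(-2,2)/8² = (-0.6562,0.6562)
F = F_att + ΣF_rep = (-6.9062,-13.0938)
Δp = p'−p = (-0.6906,-1.3094); α = Δx/Fx = (-221/320) / (-221/32) = 1/10
check: Δy/Fy = (-419/320) / (-419/32) = 1/10 ✓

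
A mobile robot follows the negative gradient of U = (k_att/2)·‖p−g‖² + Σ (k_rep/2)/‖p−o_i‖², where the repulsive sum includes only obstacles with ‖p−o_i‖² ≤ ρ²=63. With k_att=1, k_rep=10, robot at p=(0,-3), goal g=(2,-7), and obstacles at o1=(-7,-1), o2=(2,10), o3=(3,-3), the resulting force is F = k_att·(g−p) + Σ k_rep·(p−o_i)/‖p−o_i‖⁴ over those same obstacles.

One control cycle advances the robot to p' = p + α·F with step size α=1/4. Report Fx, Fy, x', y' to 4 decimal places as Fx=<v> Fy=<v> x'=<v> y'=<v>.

F_att = 1·(g−p) = 1·(2,-4) = (2.0000,-4.0000)
o1: d²=53 ≤ ρ²=63; F_rep = 10·(7,-2)/53² = (0.0249,-0.0071)
o2: d²=173 > ρ²=63 → inactive
o3: d²=9 ≤ ρ²=63; F_rep = 10·(-3,0)/9² = (-0.3704,0.0000)
F = F_att + ΣF_rep = (1.6545,-4.0071)
p' = p + 1/4·F = (0.4136,-4.0018)

Fx=1.6545 Fy=-4.0071 x'=0.4136 y'=-4.0018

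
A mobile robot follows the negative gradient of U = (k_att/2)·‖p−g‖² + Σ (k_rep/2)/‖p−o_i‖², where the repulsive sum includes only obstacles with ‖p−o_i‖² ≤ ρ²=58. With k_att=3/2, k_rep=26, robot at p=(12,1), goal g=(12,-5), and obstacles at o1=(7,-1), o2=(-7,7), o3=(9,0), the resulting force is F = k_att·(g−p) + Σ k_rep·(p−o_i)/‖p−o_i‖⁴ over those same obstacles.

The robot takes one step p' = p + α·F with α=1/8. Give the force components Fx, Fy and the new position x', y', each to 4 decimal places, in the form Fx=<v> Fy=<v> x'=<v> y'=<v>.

Fx=0.9346 Fy=-8.6782 x'=12.1168 y'=-0.0848

F_att = 3/2·(g−p) = 3/2·(0,-6) = (0.0000,-9.0000)
o1: d²=29 ≤ ρ²=58; F_rep = 26·(5,2)/29² = (0.1546,0.0618)
o2: d²=397 > ρ²=58 → inactive
o3: d²=10 ≤ ρ²=58; F_rep = 26·(3,1)/10² = (0.7800,0.2600)
F = F_att + ΣF_rep = (0.9346,-8.6782)
p' = p + 1/8·F = (12.1168,-0.0848)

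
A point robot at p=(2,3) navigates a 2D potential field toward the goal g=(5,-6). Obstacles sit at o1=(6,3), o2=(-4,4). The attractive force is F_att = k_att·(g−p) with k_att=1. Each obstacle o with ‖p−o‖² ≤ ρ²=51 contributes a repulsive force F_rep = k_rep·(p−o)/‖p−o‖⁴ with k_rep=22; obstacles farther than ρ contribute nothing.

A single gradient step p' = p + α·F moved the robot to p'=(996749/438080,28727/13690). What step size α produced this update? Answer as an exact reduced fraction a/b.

α = 1/10

F_att = 1·(g−p) = 1·(3,-9) = (3.0000,-9.0000)
o1: d²=16 ≤ ρ²=51; F_rep = 22·(-4,0)/16² = (-0.3438,0.0000)
o2: d²=37 ≤ ρ²=51; F_rep = 22·(6,-1)/37² = (0.0964,-0.0161)
F = F_att + ΣF_rep = (2.7527,-9.0161)
Δp = p'−p = (0.2753,-0.9016); α = Δx/Fx = (120589/438080) / (120589/43808) = 1/10
check: Δy/Fy = (-12343/13690) / (-12343/1369) = 1/10 ✓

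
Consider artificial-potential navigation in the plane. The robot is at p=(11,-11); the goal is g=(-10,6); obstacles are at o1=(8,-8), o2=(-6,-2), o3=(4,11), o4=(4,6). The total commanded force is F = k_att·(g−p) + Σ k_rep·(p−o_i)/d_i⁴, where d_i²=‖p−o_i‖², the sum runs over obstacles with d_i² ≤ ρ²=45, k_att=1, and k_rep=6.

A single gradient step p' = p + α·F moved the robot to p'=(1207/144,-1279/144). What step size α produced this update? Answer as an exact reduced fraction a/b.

F_att = 1·(g−p) = 1·(-21,17) = (-21.0000,17.0000)
o1: d²=18 ≤ ρ²=45; F_rep = 6·(3,-3)/18² = (0.0556,-0.0556)
o2: d²=370 > ρ²=45 → inactive
o3: d²=533 > ρ²=45 → inactive
o4: d²=338 > ρ²=45 → inactive
F = F_att + ΣF_rep = (-20.9444,16.9444)
Δp = p'−p = (-2.6181,2.1181); α = Δx/Fx = (-377/144) / (-377/18) = 1/8
check: Δy/Fy = (305/144) / (305/18) = 1/8 ✓

α = 1/8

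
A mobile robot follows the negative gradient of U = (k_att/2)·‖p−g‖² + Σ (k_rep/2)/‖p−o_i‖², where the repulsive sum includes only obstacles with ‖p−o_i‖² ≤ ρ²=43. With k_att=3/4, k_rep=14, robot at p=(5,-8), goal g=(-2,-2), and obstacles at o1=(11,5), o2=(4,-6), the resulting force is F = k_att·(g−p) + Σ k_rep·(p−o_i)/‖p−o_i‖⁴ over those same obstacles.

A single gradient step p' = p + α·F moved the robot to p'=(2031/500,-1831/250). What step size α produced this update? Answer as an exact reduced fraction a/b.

F_att = 3/4·(g−p) = 3/4·(-7,6) = (-5.2500,4.5000)
o1: d²=205 > ρ²=43 → inactive
o2: d²=5 ≤ ρ²=43; F_rep = 14·(1,-2)/5² = (0.5600,-1.1200)
F = F_att + ΣF_rep = (-4.6900,3.3800)
Δp = p'−p = (-0.9380,0.6760); α = Δx/Fx = (-469/500) / (-469/100) = 1/5
check: Δy/Fy = (169/250) / (169/50) = 1/5 ✓

α = 1/5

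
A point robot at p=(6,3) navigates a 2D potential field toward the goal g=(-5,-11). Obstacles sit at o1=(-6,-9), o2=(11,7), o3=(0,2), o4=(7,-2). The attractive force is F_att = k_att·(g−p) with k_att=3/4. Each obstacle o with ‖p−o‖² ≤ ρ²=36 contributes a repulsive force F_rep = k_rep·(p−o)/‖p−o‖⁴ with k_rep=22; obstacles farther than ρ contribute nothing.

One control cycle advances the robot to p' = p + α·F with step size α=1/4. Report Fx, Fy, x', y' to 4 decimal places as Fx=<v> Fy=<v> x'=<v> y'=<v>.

Fx=-8.2825 Fy=-10.3373 x'=3.9294 y'=0.4157

F_att = 3/4·(g−p) = 3/4·(-11,-14) = (-8.2500,-10.5000)
o1: d²=288 > ρ²=36 → inactive
o2: d²=41 > ρ²=36 → inactive
o3: d²=37 > ρ²=36 → inactive
o4: d²=26 ≤ ρ²=36; F_rep = 22·(-1,5)/26² = (-0.0325,0.1627)
F = F_att + ΣF_rep = (-8.2825,-10.3373)
p' = p + 1/4·F = (3.9294,0.4157)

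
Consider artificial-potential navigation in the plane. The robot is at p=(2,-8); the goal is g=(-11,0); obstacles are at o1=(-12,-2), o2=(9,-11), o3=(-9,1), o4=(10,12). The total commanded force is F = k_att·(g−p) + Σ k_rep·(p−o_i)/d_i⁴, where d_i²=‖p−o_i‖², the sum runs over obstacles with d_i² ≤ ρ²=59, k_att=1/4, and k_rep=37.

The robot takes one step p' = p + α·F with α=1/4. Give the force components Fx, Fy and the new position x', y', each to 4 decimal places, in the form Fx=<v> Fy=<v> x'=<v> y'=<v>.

F_att = 1/4·(g−p) = 1/4·(-13,8) = (-3.2500,2.0000)
o1: d²=232 > ρ²=59 → inactive
o2: d²=58 ≤ ρ²=59; F_rep = 37·(-7,3)/58² = (-0.0770,0.0330)
o3: d²=202 > ρ²=59 → inactive
o4: d²=464 > ρ²=59 → inactive
F = F_att + ΣF_rep = (-3.3270,2.0330)
p' = p + 1/4·F = (1.1683,-7.4918)

Fx=-3.3270 Fy=2.0330 x'=1.1683 y'=-7.4918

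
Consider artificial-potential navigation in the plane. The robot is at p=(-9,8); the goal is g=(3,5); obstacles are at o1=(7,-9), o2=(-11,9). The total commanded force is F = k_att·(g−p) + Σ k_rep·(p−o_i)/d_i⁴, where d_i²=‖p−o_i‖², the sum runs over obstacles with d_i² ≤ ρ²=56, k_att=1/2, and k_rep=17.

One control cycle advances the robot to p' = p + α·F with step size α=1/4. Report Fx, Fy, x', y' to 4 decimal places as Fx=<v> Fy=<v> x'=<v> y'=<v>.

F_att = 1/2·(g−p) = 1/2·(12,-3) = (6.0000,-1.5000)
o1: d²=545 > ρ²=56 → inactive
o2: d²=5 ≤ ρ²=56; F_rep = 17·(2,-1)/5² = (1.3600,-0.6800)
F = F_att + ΣF_rep = (7.3600,-2.1800)
p' = p + 1/4·F = (-7.1600,7.4550)

Fx=7.3600 Fy=-2.1800 x'=-7.1600 y'=7.4550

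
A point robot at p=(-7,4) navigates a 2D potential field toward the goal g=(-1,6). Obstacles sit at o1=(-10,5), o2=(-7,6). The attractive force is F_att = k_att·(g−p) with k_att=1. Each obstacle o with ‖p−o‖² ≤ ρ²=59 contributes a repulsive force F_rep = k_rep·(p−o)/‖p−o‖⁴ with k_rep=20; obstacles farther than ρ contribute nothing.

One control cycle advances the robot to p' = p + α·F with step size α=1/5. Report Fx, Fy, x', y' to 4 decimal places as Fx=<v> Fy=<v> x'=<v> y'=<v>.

Fx=6.6000 Fy=-0.7000 x'=-5.6800 y'=3.8600

F_att = 1·(g−p) = 1·(6,2) = (6.0000,2.0000)
o1: d²=10 ≤ ρ²=59; F_rep = 20·(3,-1)/10² = (0.6000,-0.2000)
o2: d²=4 ≤ ρ²=59; F_rep = 20·(0,-2)/4² = (0.0000,-2.5000)
F = F_att + ΣF_rep = (6.6000,-0.7000)
p' = p + 1/5·F = (-5.6800,3.8600)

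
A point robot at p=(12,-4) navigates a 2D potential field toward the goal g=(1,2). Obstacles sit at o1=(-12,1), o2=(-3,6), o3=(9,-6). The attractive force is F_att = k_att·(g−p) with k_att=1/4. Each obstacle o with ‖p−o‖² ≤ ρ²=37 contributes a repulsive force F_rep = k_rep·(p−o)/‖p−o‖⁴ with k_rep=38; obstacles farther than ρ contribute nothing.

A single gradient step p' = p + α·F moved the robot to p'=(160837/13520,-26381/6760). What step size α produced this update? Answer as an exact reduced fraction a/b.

α = 1/20

F_att = 1/4·(g−p) = 1/4·(-11,6) = (-2.7500,1.5000)
o1: d²=601 > ρ²=37 → inactive
o2: d²=325 > ρ²=37 → inactive
o3: d²=13 ≤ ρ²=37; F_rep = 38·(3,2)/13² = (0.6746,0.4497)
F = F_att + ΣF_rep = (-2.0754,1.9497)
Δp = p'−p = (-0.1038,0.0975); α = Δx/Fx = (-1403/13520) / (-1403/676) = 1/20
check: Δy/Fy = (659/6760) / (659/338) = 1/20 ✓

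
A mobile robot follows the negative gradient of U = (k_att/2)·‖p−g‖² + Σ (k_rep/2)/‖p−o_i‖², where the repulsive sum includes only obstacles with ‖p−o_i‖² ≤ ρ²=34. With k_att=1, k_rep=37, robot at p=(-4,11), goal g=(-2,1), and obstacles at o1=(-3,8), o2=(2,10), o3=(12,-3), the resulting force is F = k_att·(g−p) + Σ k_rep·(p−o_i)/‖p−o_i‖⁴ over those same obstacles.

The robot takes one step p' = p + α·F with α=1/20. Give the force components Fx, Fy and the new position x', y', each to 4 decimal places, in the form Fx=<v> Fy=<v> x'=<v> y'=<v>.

Fx=1.6300 Fy=-8.8900 x'=-3.9185 y'=10.5555

F_att = 1·(g−p) = 1·(2,-10) = (2.0000,-10.0000)
o1: d²=10 ≤ ρ²=34; F_rep = 37·(-1,3)/10² = (-0.3700,1.1100)
o2: d²=37 > ρ²=34 → inactive
o3: d²=452 > ρ²=34 → inactive
F = F_att + ΣF_rep = (1.6300,-8.8900)
p' = p + 1/20·F = (-3.9185,10.5555)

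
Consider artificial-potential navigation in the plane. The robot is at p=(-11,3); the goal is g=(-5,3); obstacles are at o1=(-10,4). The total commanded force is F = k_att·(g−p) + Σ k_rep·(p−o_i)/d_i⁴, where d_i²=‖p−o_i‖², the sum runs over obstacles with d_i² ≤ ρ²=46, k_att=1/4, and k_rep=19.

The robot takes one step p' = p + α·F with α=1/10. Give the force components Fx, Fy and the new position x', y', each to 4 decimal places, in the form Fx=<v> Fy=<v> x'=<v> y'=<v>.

Fx=-3.2500 Fy=-4.7500 x'=-11.3250 y'=2.5250

F_att = 1/4·(g−p) = 1/4·(6,0) = (1.5000,0.0000)
o1: d²=2 ≤ ρ²=46; F_rep = 19·(-1,-1)/2² = (-4.7500,-4.7500)
F = F_att + ΣF_rep = (-3.2500,-4.7500)
p' = p + 1/10·F = (-11.3250,2.5250)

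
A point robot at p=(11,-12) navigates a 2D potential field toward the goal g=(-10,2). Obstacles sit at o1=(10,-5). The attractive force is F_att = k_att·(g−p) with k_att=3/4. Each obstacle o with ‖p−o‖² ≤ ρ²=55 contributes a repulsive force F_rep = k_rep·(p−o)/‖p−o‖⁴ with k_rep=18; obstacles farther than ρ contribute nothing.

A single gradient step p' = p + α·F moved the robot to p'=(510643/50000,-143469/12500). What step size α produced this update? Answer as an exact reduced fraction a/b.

α = 1/20

F_att = 3/4·(g−p) = 3/4·(-21,14) = (-15.7500,10.5000)
o1: d²=50 ≤ ρ²=55; F_rep = 18·(1,-7)/50² = (0.0072,-0.0504)
F = F_att + ΣF_rep = (-15.7428,10.4496)
Δp = p'−p = (-0.7871,0.5225); α = Δx/Fx = (-39357/50000) / (-39357/2500) = 1/20
check: Δy/Fy = (6531/12500) / (6531/625) = 1/20 ✓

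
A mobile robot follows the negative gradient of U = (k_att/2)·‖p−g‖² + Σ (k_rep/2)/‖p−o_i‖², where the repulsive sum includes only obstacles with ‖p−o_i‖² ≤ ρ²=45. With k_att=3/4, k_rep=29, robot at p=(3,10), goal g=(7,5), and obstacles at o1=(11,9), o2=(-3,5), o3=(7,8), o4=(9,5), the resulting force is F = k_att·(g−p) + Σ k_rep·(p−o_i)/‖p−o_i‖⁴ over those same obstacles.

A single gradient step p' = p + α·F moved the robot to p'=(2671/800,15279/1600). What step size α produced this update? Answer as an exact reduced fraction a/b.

α = 1/8

F_att = 3/4·(g−p) = 3/4·(4,-5) = (3.0000,-3.7500)
o1: d²=65 > ρ²=45 → inactive
o2: d²=61 > ρ²=45 → inactive
o3: d²=20 ≤ ρ²=45; F_rep = 29·(-4,2)/20² = (-0.2900,0.1450)
o4: d²=61 > ρ²=45 → inactive
F = F_att + ΣF_rep = (2.7100,-3.6050)
Δp = p'−p = (0.3387,-0.4506); α = Δx/Fx = (271/800) / (271/100) = 1/8
check: Δy/Fy = (-721/1600) / (-721/200) = 1/8 ✓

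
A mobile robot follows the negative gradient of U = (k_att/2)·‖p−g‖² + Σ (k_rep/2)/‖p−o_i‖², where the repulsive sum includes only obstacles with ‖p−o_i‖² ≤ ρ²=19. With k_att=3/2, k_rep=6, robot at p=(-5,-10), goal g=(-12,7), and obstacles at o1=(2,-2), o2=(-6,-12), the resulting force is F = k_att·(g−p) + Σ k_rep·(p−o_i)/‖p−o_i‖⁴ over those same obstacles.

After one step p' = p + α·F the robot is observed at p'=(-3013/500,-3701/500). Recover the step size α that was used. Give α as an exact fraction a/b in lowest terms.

α = 1/10

F_att = 3/2·(g−p) = 3/2·(-7,17) = (-10.5000,25.5000)
o1: d²=113 > ρ²=19 → inactive
o2: d²=5 ≤ ρ²=19; F_rep = 6·(1,2)/5² = (0.2400,0.4800)
F = F_att + ΣF_rep = (-10.2600,25.9800)
Δp = p'−p = (-1.0260,2.5980); α = Δx/Fx = (-513/500) / (-513/50) = 1/10
check: Δy/Fy = (1299/500) / (1299/50) = 1/10 ✓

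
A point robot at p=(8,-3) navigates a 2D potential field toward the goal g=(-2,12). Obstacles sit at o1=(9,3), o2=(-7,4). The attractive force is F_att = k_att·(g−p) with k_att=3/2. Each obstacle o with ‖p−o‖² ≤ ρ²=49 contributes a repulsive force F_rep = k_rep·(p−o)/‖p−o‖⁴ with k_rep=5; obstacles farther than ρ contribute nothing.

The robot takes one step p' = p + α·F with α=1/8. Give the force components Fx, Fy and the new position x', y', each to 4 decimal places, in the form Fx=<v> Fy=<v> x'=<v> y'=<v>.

F_att = 3/2·(g−p) = 3/2·(-10,15) = (-15.0000,22.5000)
o1: d²=37 ≤ ρ²=49; F_rep = 5·(-1,-6)/37² = (-0.0037,-0.0219)
o2: d²=274 > ρ²=49 → inactive
F = F_att + ΣF_rep = (-15.0037,22.4781)
p' = p + 1/8·F = (6.1245,-0.1902)

Fx=-15.0037 Fy=22.4781 x'=6.1245 y'=-0.1902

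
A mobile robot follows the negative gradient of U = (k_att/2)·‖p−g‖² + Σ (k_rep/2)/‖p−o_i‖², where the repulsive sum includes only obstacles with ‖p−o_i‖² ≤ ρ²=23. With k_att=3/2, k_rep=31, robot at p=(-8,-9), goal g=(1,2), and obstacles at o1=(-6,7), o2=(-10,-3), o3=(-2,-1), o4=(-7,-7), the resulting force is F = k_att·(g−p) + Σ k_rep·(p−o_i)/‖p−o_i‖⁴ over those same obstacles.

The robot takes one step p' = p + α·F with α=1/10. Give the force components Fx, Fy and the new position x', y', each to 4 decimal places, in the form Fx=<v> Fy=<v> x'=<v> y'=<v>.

Fx=12.2600 Fy=14.0200 x'=-6.7740 y'=-7.5980

F_att = 3/2·(g−p) = 3/2·(9,11) = (13.5000,16.5000)
o1: d²=260 > ρ²=23 → inactive
o2: d²=40 > ρ²=23 → inactive
o3: d²=100 > ρ²=23 → inactive
o4: d²=5 ≤ ρ²=23; F_rep = 31·(-1,-2)/5² = (-1.2400,-2.4800)
F = F_att + ΣF_rep = (12.2600,14.0200)
p' = p + 1/10·F = (-6.7740,-7.5980)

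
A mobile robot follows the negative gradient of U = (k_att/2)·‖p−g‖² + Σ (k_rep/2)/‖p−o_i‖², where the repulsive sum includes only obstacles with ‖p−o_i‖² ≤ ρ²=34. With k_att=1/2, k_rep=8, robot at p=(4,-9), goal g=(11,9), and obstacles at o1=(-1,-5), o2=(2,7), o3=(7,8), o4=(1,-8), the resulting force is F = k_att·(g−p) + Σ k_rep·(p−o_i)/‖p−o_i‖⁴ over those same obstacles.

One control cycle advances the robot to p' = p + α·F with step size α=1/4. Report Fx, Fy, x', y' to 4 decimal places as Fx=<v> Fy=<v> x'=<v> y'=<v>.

F_att = 1/2·(g−p) = 1/2·(7,18) = (3.5000,9.0000)
o1: d²=41 > ρ²=34 → inactive
o2: d²=260 > ρ²=34 → inactive
o3: d²=298 > ρ²=34 → inactive
o4: d²=10 ≤ ρ²=34; F_rep = 8·(3,-1)/10² = (0.2400,-0.0800)
F = F_att + ΣF_rep = (3.7400,8.9200)
p' = p + 1/4·F = (4.9350,-6.7700)

Fx=3.7400 Fy=8.9200 x'=4.9350 y'=-6.7700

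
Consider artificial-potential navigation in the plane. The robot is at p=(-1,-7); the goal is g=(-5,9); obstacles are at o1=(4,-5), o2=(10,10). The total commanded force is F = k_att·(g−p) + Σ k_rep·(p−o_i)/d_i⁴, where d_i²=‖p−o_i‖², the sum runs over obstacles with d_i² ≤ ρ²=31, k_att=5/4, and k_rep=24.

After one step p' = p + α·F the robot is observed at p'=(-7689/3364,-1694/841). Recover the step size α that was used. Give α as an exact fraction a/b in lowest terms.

F_att = 5/4·(g−p) = 5/4·(-4,16) = (-5.0000,20.0000)
o1: d²=29 ≤ ρ²=31; F_rep = 24·(-5,-2)/29² = (-0.1427,-0.0571)
o2: d²=410 > ρ²=31 → inactive
F = F_att + ΣF_rep = (-5.1427,19.9429)
Δp = p'−p = (-1.2857,4.9857); α = Δx/Fx = (-4325/3364) / (-4325/841) = 1/4
check: Δy/Fy = (4193/841) / (16772/841) = 1/4 ✓

α = 1/4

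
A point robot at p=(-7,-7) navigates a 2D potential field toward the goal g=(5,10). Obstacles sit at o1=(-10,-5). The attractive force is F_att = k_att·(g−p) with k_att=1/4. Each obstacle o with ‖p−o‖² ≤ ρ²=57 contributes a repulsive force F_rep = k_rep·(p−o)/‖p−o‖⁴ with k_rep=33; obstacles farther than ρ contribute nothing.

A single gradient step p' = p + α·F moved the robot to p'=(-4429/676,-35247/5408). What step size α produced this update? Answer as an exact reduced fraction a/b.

F_att = 1/4·(g−p) = 1/4·(12,17) = (3.0000,4.2500)
o1: d²=13 ≤ ρ²=57; F_rep = 33·(3,-2)/13² = (0.5858,-0.3905)
F = F_att + ΣF_rep = (3.5858,3.8595)
Δp = p'−p = (0.4482,0.4824); α = Δx/Fx = (303/676) / (606/169) = 1/8
check: Δy/Fy = (2609/5408) / (2609/676) = 1/8 ✓

α = 1/8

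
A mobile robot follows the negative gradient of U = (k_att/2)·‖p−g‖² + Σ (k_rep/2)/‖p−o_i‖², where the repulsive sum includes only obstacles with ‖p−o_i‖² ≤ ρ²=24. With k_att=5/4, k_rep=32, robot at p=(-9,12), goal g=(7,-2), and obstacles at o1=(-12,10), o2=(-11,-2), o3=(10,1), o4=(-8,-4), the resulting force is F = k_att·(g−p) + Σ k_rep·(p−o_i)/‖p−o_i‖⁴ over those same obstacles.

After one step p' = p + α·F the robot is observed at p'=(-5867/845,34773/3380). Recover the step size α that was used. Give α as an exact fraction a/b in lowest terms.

F_att = 5/4·(g−p) = 5/4·(16,-14) = (20.0000,-17.5000)
o1: d²=13 ≤ ρ²=24; F_rep = 32·(3,2)/13² = (0.5680,0.3787)
o2: d²=200 > ρ²=24 → inactive
o3: d²=482 > ρ²=24 → inactive
o4: d²=257 > ρ²=24 → inactive
F = F_att + ΣF_rep = (20.5680,-17.1213)
Δp = p'−p = (2.0568,-1.7121); α = Δx/Fx = (1738/845) / (3476/169) = 1/10
check: Δy/Fy = (-5787/3380) / (-5787/338) = 1/10 ✓

α = 1/10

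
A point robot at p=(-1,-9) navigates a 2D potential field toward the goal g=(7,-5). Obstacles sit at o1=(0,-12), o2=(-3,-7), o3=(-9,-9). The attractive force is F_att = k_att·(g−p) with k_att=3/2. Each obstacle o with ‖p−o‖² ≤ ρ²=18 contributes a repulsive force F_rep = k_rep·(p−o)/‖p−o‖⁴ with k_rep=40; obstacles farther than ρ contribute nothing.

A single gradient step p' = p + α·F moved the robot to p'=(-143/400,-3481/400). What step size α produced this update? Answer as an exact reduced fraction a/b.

F_att = 3/2·(g−p) = 3/2·(8,4) = (12.0000,6.0000)
o1: d²=10 ≤ ρ²=18; F_rep = 40·(-1,3)/10² = (-0.4000,1.2000)
o2: d²=8 ≤ ρ²=18; F_rep = 40·(2,-2)/8² = (1.2500,-1.2500)
o3: d²=64 > ρ²=18 → inactive
F = F_att + ΣF_rep = (12.8500,5.9500)
Δp = p'−p = (0.6425,0.2975); α = Δx/Fx = (257/400) / (257/20) = 1/20
check: Δy/Fy = (119/400) / (119/20) = 1/20 ✓

α = 1/20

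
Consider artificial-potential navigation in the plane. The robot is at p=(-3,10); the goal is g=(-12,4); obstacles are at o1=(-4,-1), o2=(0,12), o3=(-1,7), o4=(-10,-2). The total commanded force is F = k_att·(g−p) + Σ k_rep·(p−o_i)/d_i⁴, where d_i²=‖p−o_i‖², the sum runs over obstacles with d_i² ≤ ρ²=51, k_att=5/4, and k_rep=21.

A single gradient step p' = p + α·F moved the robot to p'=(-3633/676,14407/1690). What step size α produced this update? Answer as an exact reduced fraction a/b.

F_att = 5/4·(g−p) = 5/4·(-9,-6) = (-11.2500,-7.5000)
o1: d²=122 > ρ²=51 → inactive
o2: d²=13 ≤ ρ²=51; F_rep = 21·(-3,-2)/13² = (-0.3728,-0.2485)
o3: d²=13 ≤ ρ²=51; F_rep = 21·(-2,3)/13² = (-0.2485,0.3728)
o4: d²=193 > ρ²=51 → inactive
F = F_att + ΣF_rep = (-11.8713,-7.3757)
Δp = p'−p = (-2.3743,-1.4751); α = Δx/Fx = (-1605/676) / (-8025/676) = 1/5
check: Δy/Fy = (-2493/1690) / (-2493/338) = 1/5 ✓

α = 1/5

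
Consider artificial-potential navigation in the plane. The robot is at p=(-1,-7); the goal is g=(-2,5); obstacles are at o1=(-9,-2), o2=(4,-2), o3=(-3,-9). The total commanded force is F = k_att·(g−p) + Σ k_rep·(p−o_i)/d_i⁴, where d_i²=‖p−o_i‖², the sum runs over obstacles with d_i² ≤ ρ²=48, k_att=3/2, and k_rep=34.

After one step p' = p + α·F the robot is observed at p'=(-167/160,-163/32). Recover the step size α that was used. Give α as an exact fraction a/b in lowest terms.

α = 1/10

F_att = 3/2·(g−p) = 3/2·(-1,12) = (-1.5000,18.0000)
o1: d²=89 > ρ²=48 → inactive
o2: d²=50 > ρ²=48 → inactive
o3: d²=8 ≤ ρ²=48; F_rep = 34·(2,2)/8² = (1.0625,1.0625)
F = F_att + ΣF_rep = (-0.4375,19.0625)
Δp = p'−p = (-0.0437,1.9062); α = Δx/Fx = (-7/160) / (-7/16) = 1/10
check: Δy/Fy = (61/32) / (305/16) = 1/10 ✓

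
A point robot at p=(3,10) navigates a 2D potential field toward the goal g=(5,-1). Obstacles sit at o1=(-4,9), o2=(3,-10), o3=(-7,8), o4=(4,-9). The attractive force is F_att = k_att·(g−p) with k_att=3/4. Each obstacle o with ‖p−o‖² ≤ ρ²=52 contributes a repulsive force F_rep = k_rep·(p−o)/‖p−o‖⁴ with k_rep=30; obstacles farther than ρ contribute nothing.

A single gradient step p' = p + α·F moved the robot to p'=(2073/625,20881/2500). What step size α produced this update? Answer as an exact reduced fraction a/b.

α = 1/5

F_att = 3/4·(g−p) = 3/4·(2,-11) = (1.5000,-8.2500)
o1: d²=50 ≤ ρ²=52; F_rep = 30·(7,1)/50² = (0.0840,0.0120)
o2: d²=400 > ρ²=52 → inactive
o3: d²=104 > ρ²=52 → inactive
o4: d²=362 > ρ²=52 → inactive
F = F_att + ΣF_rep = (1.5840,-8.2380)
Δp = p'−p = (0.3168,-1.6476); α = Δx/Fx = (198/625) / (198/125) = 1/5
check: Δy/Fy = (-4119/2500) / (-4119/500) = 1/5 ✓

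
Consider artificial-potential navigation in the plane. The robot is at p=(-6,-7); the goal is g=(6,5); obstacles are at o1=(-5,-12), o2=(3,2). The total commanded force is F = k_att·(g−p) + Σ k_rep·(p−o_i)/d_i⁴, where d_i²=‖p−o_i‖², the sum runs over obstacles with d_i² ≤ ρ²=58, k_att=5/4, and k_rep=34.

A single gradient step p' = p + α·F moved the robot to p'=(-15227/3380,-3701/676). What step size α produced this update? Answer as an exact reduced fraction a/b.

α = 1/10

F_att = 5/4·(g−p) = 5/4·(12,12) = (15.0000,15.0000)
o1: d²=26 ≤ ρ²=58; F_rep = 34·(-1,5)/26² = (-0.0503,0.2515)
o2: d²=162 > ρ²=58 → inactive
F = F_att + ΣF_rep = (14.9497,15.2515)
Δp = p'−p = (1.4950,1.5251); α = Δx/Fx = (5053/3380) / (5053/338) = 1/10
check: Δy/Fy = (1031/676) / (5155/338) = 1/10 ✓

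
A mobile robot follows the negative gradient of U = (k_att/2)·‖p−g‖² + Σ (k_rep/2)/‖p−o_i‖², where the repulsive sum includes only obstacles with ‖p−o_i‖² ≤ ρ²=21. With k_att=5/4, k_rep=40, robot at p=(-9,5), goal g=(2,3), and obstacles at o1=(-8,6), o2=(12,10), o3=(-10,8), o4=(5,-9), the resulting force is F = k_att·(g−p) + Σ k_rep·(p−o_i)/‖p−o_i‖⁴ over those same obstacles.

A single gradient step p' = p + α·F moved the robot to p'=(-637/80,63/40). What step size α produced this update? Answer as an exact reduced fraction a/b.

α = 1/4

F_att = 5/4·(g−p) = 5/4·(11,-2) = (13.7500,-2.5000)
o1: d²=2 ≤ ρ²=21; F_rep = 40·(-1,-1)/2² = (-10.0000,-10.0000)
o2: d²=466 > ρ²=21 → inactive
o3: d²=10 ≤ ρ²=21; F_rep = 40·(1,-3)/10² = (0.4000,-1.2000)
o4: d²=392 > ρ²=21 → inactive
F = F_att + ΣF_rep = (4.1500,-13.7000)
Δp = p'−p = (1.0375,-3.4250); α = Δx/Fx = (83/80) / (83/20) = 1/4
check: Δy/Fy = (-137/40) / (-137/10) = 1/4 ✓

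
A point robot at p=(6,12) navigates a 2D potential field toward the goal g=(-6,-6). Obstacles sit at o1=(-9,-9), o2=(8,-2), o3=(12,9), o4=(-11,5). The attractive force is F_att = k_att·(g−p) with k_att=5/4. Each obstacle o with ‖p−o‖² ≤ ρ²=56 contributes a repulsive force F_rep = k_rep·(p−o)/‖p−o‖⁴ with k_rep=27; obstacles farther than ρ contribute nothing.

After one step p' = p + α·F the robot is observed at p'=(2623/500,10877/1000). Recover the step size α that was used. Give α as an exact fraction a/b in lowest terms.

F_att = 5/4·(g−p) = 5/4·(-12,-18) = (-15.0000,-22.5000)
o1: d²=666 > ρ²=56 → inactive
o2: d²=200 > ρ²=56 → inactive
o3: d²=45 ≤ ρ²=56; F_rep = 27·(-6,3)/45² = (-0.0800,0.0400)
o4: d²=338 > ρ²=56 → inactive
F = F_att + ΣF_rep = (-15.0800,-22.4600)
Δp = p'−p = (-0.7540,-1.1230); α = Δx/Fx = (-377/500) / (-377/25) = 1/20
check: Δy/Fy = (-1123/1000) / (-1123/50) = 1/20 ✓

α = 1/20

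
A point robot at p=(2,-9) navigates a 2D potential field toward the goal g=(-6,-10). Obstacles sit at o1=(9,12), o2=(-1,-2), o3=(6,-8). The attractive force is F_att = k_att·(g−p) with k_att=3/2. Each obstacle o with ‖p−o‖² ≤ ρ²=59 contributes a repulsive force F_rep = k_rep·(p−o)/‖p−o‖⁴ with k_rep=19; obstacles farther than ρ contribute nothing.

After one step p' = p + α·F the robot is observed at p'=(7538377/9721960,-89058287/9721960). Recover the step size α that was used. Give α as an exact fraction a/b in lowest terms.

F_att = 3/2·(g−p) = 3/2·(-8,-1) = (-12.0000,-1.5000)
o1: d²=490 > ρ²=59 → inactive
o2: d²=58 ≤ ρ²=59; F_rep = 19·(3,-7)/58² = (0.0169,-0.0395)
o3: d²=17 ≤ ρ²=59; F_rep = 19·(-4,-1)/17² = (-0.2630,-0.0657)
F = F_att + ΣF_rep = (-12.2460,-1.6053)
Δp = p'−p = (-1.2246,-0.1605); α = Δx/Fx = (-11905543/9721960) / (-11905543/972196) = 1/10
check: Δy/Fy = (-1560647/9721960) / (-1560647/972196) = 1/10 ✓

α = 1/10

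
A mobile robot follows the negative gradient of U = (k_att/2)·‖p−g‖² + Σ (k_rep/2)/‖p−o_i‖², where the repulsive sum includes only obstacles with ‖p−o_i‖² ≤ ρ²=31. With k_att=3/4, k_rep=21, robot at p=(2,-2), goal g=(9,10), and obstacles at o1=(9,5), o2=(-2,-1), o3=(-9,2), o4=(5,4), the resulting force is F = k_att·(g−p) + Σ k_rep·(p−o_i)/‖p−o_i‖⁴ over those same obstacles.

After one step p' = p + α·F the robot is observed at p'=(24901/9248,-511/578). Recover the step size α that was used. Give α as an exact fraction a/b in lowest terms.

F_att = 3/4·(g−p) = 3/4·(7,12) = (5.2500,9.0000)
o1: d²=98 > ρ²=31 → inactive
o2: d²=17 ≤ ρ²=31; F_rep = 21·(4,-1)/17² = (0.2907,-0.0727)
o3: d²=137 > ρ²=31 → inactive
o4: d²=45 > ρ²=31 → inactive
F = F_att + ΣF_rep = (5.5407,8.9273)
Δp = p'−p = (0.6926,1.1159); α = Δx/Fx = (6405/9248) / (6405/1156) = 1/8
check: Δy/Fy = (645/578) / (2580/289) = 1/8 ✓

α = 1/8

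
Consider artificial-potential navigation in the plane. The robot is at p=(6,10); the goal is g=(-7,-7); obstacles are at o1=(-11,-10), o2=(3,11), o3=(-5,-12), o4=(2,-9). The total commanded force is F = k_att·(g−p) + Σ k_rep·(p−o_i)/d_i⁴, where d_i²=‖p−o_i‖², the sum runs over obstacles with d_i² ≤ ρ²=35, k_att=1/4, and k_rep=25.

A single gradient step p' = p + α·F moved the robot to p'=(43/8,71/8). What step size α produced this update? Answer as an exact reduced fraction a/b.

F_att = 1/4·(g−p) = 1/4·(-13,-17) = (-3.2500,-4.2500)
o1: d²=689 > ρ²=35 → inactive
o2: d²=10 ≤ ρ²=35; F_rep = 25·(3,-1)/10² = (0.7500,-0.2500)
o3: d²=605 > ρ²=35 → inactive
o4: d²=377 > ρ²=35 → inactive
F = F_att + ΣF_rep = (-2.5000,-4.5000)
Δp = p'−p = (-0.6250,-1.1250); α = Δx/Fx = (-5/8) / (-5/2) = 1/4
check: Δy/Fy = (-9/8) / (-9/2) = 1/4 ✓

α = 1/4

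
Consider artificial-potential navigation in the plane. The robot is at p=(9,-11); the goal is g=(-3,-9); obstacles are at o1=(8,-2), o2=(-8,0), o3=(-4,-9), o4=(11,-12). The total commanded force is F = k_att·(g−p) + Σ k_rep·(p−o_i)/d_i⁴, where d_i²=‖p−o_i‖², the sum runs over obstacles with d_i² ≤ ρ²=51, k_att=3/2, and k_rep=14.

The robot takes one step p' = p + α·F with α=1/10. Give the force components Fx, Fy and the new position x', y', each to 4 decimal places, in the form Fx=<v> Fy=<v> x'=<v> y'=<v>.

F_att = 3/2·(g−p) = 3/2·(-12,2) = (-18.0000,3.0000)
o1: d²=82 > ρ²=51 → inactive
o2: d²=410 > ρ²=51 → inactive
o3: d²=173 > ρ²=51 → inactive
o4: d²=5 ≤ ρ²=51; F_rep = 14·(-2,1)/5² = (-1.1200,0.5600)
F = F_att + ΣF_rep = (-19.1200,3.5600)
p' = p + 1/10·F = (7.0880,-10.6440)

Fx=-19.1200 Fy=3.5600 x'=7.0880 y'=-10.6440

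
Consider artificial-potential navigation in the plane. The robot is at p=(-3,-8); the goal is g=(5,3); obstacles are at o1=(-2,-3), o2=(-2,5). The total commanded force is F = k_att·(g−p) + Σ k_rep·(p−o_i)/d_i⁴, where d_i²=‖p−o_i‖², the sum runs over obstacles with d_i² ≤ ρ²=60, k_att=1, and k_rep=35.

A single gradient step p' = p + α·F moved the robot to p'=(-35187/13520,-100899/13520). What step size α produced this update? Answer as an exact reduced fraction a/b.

F_att = 1·(g−p) = 1·(8,11) = (8.0000,11.0000)
o1: d²=26 ≤ ρ²=60; F_rep = 35·(-1,-5)/26² = (-0.0518,-0.2589)
o2: d²=170 > ρ²=60 → inactive
F = F_att + ΣF_rep = (7.9482,10.7411)
Δp = p'−p = (0.3974,0.5371); α = Δx/Fx = (5373/13520) / (5373/676) = 1/20
check: Δy/Fy = (7261/13520) / (7261/676) = 1/20 ✓

α = 1/20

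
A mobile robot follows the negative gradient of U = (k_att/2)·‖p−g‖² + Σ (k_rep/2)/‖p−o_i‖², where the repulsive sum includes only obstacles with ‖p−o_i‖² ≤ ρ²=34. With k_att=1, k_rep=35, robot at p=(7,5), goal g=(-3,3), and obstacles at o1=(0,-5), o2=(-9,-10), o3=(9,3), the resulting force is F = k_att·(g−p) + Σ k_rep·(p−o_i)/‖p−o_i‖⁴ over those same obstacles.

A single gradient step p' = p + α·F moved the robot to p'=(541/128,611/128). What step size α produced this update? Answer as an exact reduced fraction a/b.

F_att = 1·(g−p) = 1·(-10,-2) = (-10.0000,-2.0000)
o1: d²=149 > ρ²=34 → inactive
o2: d²=481 > ρ²=34 → inactive
o3: d²=8 ≤ ρ²=34; F_rep = 35·(-2,2)/8² = (-1.0938,1.0938)
F = F_att + ΣF_rep = (-11.0938,-0.9062)
Δp = p'−p = (-2.7734,-0.2266); α = Δx/Fx = (-355/128) / (-355/32) = 1/4
check: Δy/Fy = (-29/128) / (-29/32) = 1/4 ✓

α = 1/4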